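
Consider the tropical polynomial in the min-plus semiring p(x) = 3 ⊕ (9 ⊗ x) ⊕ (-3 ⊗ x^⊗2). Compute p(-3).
p(-3) = -9

A tropical monomial a ⊗ x^⊗i evaluates to a + i · x. Evaluating each term at x = -3:
  Term 0 contributes 3 + 0 · -3 = 3
  Term 1 contributes 9 + 1 · -3 = 6
  Term 2 contributes -3 + 2 · -3 = -9
p(-3) = ⊕ of these = min[3, 6, -9] = -9.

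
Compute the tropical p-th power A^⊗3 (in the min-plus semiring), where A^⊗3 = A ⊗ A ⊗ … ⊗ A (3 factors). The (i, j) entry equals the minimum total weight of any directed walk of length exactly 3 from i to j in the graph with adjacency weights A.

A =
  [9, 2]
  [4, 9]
A^⊗3 =
  [15, 8]
  [10, 15]

Each entry (A^⊗3)_ij equals the minimum over all length-3 walks i = v_0 → v_1 → … → v_3 = j of Σ_t A[v_t][v_{t+1}]. For example, for (i, j) = (0, 1) we minimise over 4 possible intermediate vertex sequences; the minimum is 8, attained along the walk 0 → 1 → 0 → 1.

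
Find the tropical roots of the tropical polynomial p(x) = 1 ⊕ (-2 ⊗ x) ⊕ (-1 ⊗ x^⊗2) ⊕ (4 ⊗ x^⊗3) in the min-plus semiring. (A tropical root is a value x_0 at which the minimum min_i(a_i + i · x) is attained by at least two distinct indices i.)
Roots: {-5, -1, 3}

Each tropical root is a break point of the lower envelope of the lines y = a_i + i · x (there are 4 lines, with slopes 0, 1, ..., 3). Only the lines that attain the minimum somewhere contribute to roots; other lines are dominated. Here the surviving (envelope) indices are i = 3, i = 2, i = 1, i = 0.
Intersections between consecutive envelope lines give the roots: for adjacent envelope indices i < j the intersection is x = (a_i − a_j) / (j − i). Reading off the sorted break points: {-5, -1, 3}.
Verification: at each break x_0, at least two indices attain the minimum of min_i(a_i + i · x_0).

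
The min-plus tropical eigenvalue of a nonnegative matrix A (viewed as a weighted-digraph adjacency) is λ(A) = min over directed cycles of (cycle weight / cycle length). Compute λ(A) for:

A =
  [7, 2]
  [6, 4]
λ(A) = 4

Enumerate directed cycles and compute their means (weight / length). Sample:
  cycle 0 → 0: weight = 7, length = 1, mean = 7/1 ≈ 7.000
  cycle 1 → 1: weight = 4, length = 1, mean = 4/1 ≈ 4.000
  cycle 0 → 1 → 0: weight = 8, length = 2, mean = 8/2 ≈ 4.000
  cycle 1 → 0 → 1: weight = 8, length = 2, mean = 8/2 ≈ 4.000
Minimum mean = 4.000, attained e.g. along the cycle 1 → 1 with weight 4 and length 1. So λ(A) = 4/1 = 4.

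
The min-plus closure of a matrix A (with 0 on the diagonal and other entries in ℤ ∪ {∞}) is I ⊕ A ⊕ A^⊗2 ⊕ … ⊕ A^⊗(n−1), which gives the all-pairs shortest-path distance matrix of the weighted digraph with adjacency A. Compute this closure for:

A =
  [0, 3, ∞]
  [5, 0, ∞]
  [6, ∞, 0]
Closure =
  [0, 3, ∞]
  [5, 0, ∞]
  [6, 9, 0]

This is the Floyd-Warshall all-pairs shortest-path computation. For each intermediate vertex k = 0, 1, …, 2, update dist[i][j] ← min(dist[i][j], dist[i][k] + dist[k][j]). The final matrix gives, for each (i, j), the minimum total weight of any directed path from i to j (possibly empty when i = j).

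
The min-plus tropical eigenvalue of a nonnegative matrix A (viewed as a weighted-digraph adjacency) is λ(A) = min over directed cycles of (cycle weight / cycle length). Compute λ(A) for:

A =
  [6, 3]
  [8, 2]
λ(A) = 2

Enumerate directed cycles and compute their means (weight / length). Sample:
  cycle 0 → 0: weight = 6, length = 1, mean = 6/1 ≈ 6.000
  cycle 1 → 1: weight = 2, length = 1, mean = 2/1 ≈ 2.000
  cycle 0 → 1 → 0: weight = 11, length = 2, mean = 11/2 ≈ 5.500
  cycle 1 → 0 → 1: weight = 11, length = 2, mean = 11/2 ≈ 5.500
Minimum mean = 2.000, attained e.g. along the cycle 1 → 1 with weight 2 and length 1. So λ(A) = 2/1 = 2.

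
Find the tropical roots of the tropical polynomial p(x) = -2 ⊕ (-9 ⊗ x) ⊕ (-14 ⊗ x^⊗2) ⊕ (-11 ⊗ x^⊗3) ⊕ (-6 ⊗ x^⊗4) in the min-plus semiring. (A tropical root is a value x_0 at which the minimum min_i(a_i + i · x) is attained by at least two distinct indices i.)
Roots: {-5, -3, 5, 7}

Each tropical root is a break point of the lower envelope of the lines y = a_i + i · x (there are 5 lines, with slopes 0, 1, ..., 4). Only the lines that attain the minimum somewhere contribute to roots; other lines are dominated. Here the surviving (envelope) indices are i = 4, i = 3, i = 2, i = 1, i = 0.
Intersections between consecutive envelope lines give the roots: for adjacent envelope indices i < j the intersection is x = (a_i − a_j) / (j − i). Reading off the sorted break points: {-5, -3, 5, 7}.
Verification: at each break x_0, at least two indices attain the minimum of min_i(a_i + i · x_0).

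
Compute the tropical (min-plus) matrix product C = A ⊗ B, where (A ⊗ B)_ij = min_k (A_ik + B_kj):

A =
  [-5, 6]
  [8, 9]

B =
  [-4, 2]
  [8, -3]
A ⊗ B =
  [-9, -3]
  [4, 6]

Apply the min-plus product entry-by-entry:
  C[0][0] = min over k of (A[0][0] + B[0][0] = -5 + -4 = -9, A[0][1] + B[1][0] = 6 + 8 = 14) = -9 (attained at k = 0)
  C[0][1] = min over k of (A[0][0] + B[0][1] = -5 + 2 = -3, A[0][1] + B[1][1] = 6 + -3 = 3) = -3 (attained at k = 0)
  C[1][0] = min over k of (A[1][0] + B[0][0] = 8 + -4 = 4, A[1][1] + B[1][0] = 9 + 8 = 17) = 4 (attained at k = 0)
  C[1][1] = min over k of (A[1][0] + B[0][1] = 8 + 2 = 10, A[1][1] + B[1][1] = 9 + -3 = 6) = 6 (attained at k = 1)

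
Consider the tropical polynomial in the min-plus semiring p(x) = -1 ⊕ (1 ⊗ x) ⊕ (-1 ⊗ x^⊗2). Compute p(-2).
p(-2) = -5

A tropical monomial a ⊗ x^⊗i evaluates to a + i · x. Evaluating each term at x = -2:
  Term 0 contributes -1 + 0 · -2 = -1
  Term 1 contributes 1 + 1 · -2 = -1
  Term 2 contributes -1 + 2 · -2 = -5
p(-2) = ⊕ of these = min[-1, -1, -5] = -5.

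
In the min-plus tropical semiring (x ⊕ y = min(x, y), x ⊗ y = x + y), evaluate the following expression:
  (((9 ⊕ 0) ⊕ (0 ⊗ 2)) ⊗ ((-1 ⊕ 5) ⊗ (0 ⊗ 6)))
(((9 ⊕ 0) ⊕ (0 ⊗ 2)) ⊗ ((-1 ⊕ 5) ⊗ (0 ⊗ 6))) = 5

Expand innermost to outermost. Recall ⊕ takes the minimum of its arguments and ⊗ takes their sum. Working out the expression (((9 ⊕ 0) ⊕ (0 ⊗ 2)) ⊗ ((-1 ⊕ 5) ⊗ (0 ⊗ 6))) gives 5.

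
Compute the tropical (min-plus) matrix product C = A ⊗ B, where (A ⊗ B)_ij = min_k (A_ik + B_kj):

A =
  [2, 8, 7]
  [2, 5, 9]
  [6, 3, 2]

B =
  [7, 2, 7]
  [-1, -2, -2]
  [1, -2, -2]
A ⊗ B =
  [7, 4, 5]
  [4, 3, 3]
  [2, 0, 0]

Apply the min-plus product entry-by-entry:
  C[0][0] = min over k of (A[0][0] + B[0][0] = 2 + 7 = 9, A[0][1] + B[1][0] = 8 + -1 = 7, A[0][2] + B[2][0] = 7 + 1 = 8) = 7 (attained at k = 1)
  C[0][1] = min over k of (A[0][0] + B[0][1] = 2 + 2 = 4, A[0][1] + B[1][1] = 8 + -2 = 6, A[0][2] + B[2][1] = 7 + -2 = 5) = 4 (attained at k = 0)
  C[0][2] = min over k of (A[0][0] + B[0][2] = 2 + 7 = 9, A[0][1] + B[1][2] = 8 + -2 = 6, A[0][2] + B[2][2] = 7 + -2 = 5) = 5 (attained at k = 2)
  C[1][0] = min over k of (A[1][0] + B[0][0] = 2 + 7 = 9, A[1][1] + B[1][0] = 5 + -1 = 4, A[1][2] + B[2][0] = 9 + 1 = 10) = 4 (attained at k = 1)
  C[1][1] = min over k of (A[1][0] + B[0][1] = 2 + 2 = 4, A[1][1] + B[1][1] = 5 + -2 = 3, A[1][2] + B[2][1] = 9 + -2 = 7) = 3 (attained at k = 1)
  C[1][2] = min over k of (A[1][0] + B[0][2] = 2 + 7 = 9, A[1][1] + B[1][2] = 5 + -2 = 3, A[1][2] + B[2][2] = 9 + -2 = 7) = 3 (attained at k = 1)
  C[2][0] = min over k of (A[2][0] + B[0][0] = 6 + 7 = 13, A[2][1] + B[1][0] = 3 + -1 = 2, A[2][2] + B[2][0] = 2 + 1 = 3) = 2 (attained at k = 1)
  C[2][1] = min over k of (A[2][0] + B[0][1] = 6 + 2 = 8, A[2][1] + B[1][1] = 3 + -2 = 1, A[2][2] + B[2][1] = 2 + -2 = 0) = 0 (attained at k = 2)
  C[2][2] = min over k of (A[2][0] + B[0][2] = 6 + 7 = 13, A[2][1] + B[1][2] = 3 + -2 = 1, A[2][2] + B[2][2] = 2 + -2 = 0) = 0 (attained at k = 2)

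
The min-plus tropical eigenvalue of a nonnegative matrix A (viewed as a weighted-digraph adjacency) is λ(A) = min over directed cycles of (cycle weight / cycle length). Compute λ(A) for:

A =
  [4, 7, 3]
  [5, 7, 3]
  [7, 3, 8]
λ(A) = 3

Enumerate directed cycles and compute their means (weight / length). Sample:
  cycle 0 → 0: weight = 4, length = 1, mean = 4/1 ≈ 4.000
  cycle 1 → 1: weight = 7, length = 1, mean = 7/1 ≈ 7.000
  cycle 2 → 2: weight = 8, length = 1, mean = 8/1 ≈ 8.000
  cycle 0 → 1 → 0: weight = 12, length = 2, mean = 12/2 ≈ 6.000
  cycle 0 → 2 → 0: weight = 10, length = 2, mean = 10/2 ≈ 5.000
  cycle 1 → 0 → 1: weight = 12, length = 2, mean = 12/2 ≈ 6.000
Minimum mean = 3.000, attained e.g. along the cycle 1 → 2 → 1 with weight 6 and length 2. So λ(A) = 6/2 = 3.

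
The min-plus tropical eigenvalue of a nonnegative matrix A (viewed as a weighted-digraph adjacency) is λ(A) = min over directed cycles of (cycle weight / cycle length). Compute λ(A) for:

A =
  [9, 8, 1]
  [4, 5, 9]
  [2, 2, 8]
λ(A) = 3/2

Enumerate directed cycles and compute their means (weight / length). Sample:
  cycle 0 → 0: weight = 9, length = 1, mean = 9/1 ≈ 9.000
  cycle 1 → 1: weight = 5, length = 1, mean = 5/1 ≈ 5.000
  cycle 2 → 2: weight = 8, length = 1, mean = 8/1 ≈ 8.000
  cycle 0 → 1 → 0: weight = 12, length = 2, mean = 12/2 ≈ 6.000
  cycle 0 → 2 → 0: weight = 3, length = 2, mean = 3/2 ≈ 1.500
  cycle 1 → 0 → 1: weight = 12, length = 2, mean = 12/2 ≈ 6.000
Minimum mean = 1.500, attained e.g. along the cycle 0 → 2 → 0 with weight 3 and length 2. So λ(A) = 3/2 = 3/2.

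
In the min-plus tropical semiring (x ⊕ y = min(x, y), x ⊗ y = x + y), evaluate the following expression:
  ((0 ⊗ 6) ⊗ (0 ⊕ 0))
((0 ⊗ 6) ⊗ (0 ⊕ 0)) = 6

Expand innermost to outermost. Recall ⊕ takes the minimum of its arguments and ⊗ takes their sum. Working out the expression ((0 ⊗ 6) ⊗ (0 ⊕ 0)) gives 6.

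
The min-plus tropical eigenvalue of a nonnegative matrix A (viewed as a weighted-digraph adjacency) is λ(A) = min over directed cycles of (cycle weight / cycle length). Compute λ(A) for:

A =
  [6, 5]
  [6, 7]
λ(A) = 11/2

Enumerate directed cycles and compute their means (weight / length). Sample:
  cycle 0 → 0: weight = 6, length = 1, mean = 6/1 ≈ 6.000
  cycle 1 → 1: weight = 7, length = 1, mean = 7/1 ≈ 7.000
  cycle 0 → 1 → 0: weight = 11, length = 2, mean = 11/2 ≈ 5.500
  cycle 1 → 0 → 1: weight = 11, length = 2, mean = 11/2 ≈ 5.500
Minimum mean = 5.500, attained e.g. along the cycle 0 → 1 → 0 with weight 11 and length 2. So λ(A) = 11/2 = 11/2.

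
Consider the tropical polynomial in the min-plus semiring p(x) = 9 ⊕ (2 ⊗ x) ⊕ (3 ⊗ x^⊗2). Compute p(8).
p(8) = 9

A tropical monomial a ⊗ x^⊗i evaluates to a + i · x. Evaluating each term at x = 8:
  Term 0 contributes 9 + 0 · 8 = 9
  Term 1 contributes 2 + 1 · 8 = 10
  Term 2 contributes 3 + 2 · 8 = 19
p(8) = ⊕ of these = min[9, 10, 19] = 9.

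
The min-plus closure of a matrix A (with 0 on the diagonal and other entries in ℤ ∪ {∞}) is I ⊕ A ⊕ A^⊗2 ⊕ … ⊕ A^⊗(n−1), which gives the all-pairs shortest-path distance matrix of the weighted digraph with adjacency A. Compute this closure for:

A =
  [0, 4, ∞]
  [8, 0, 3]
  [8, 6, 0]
Closure =
  [0, 4, 7]
  [8, 0, 3]
  [8, 6, 0]

This is the Floyd-Warshall all-pairs shortest-path computation. For each intermediate vertex k = 0, 1, …, 2, update dist[i][j] ← min(dist[i][j], dist[i][k] + dist[k][j]). The final matrix gives, for each (i, j), the minimum total weight of any directed path from i to j (possibly empty when i = j).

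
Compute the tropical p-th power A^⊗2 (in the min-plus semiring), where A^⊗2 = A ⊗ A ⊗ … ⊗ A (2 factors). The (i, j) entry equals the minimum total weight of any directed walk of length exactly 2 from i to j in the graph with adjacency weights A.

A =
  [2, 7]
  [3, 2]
A^⊗2 =
  [4, 9]
  [5, 4]

Each entry (A^⊗2)_ij equals the minimum over all length-2 walks i = v_0 → v_1 → … → v_2 = j of Σ_t A[v_t][v_{t+1}]. For example, for (i, j) = (0, 1) we minimise over 2 possible intermediate vertex sequences; the minimum is 9, attained along the walk 0 → 0 → 1.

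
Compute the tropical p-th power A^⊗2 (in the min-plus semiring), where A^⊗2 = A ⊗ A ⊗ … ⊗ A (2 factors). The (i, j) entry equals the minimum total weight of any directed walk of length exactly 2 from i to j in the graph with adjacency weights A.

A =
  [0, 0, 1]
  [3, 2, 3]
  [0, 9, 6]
A^⊗2 =
  [0, 0, 1]
  [3, 3, 4]
  [0, 0, 1]

Each entry (A^⊗2)_ij equals the minimum over all length-2 walks i = v_0 → v_1 → … → v_2 = j of Σ_t A[v_t][v_{t+1}]. For example, for (i, j) = (0, 2) we minimise over 3 possible intermediate vertex sequences; the minimum is 1, attained along the walk 0 → 0 → 2.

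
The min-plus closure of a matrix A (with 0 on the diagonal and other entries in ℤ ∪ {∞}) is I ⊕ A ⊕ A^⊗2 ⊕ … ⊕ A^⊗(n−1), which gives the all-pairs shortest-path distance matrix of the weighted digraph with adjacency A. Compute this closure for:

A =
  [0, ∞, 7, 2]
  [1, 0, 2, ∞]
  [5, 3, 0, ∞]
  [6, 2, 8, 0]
Closure =
  [0, 4, 6, 2]
  [1, 0, 2, 3]
  [4, 3, 0, 6]
  [3, 2, 4, 0]

This is the Floyd-Warshall all-pairs shortest-path computation. For each intermediate vertex k = 0, 1, …, 3, update dist[i][j] ← min(dist[i][j], dist[i][k] + dist[k][j]). The final matrix gives, for each (i, j), the minimum total weight of any directed path from i to j (possibly empty when i = j).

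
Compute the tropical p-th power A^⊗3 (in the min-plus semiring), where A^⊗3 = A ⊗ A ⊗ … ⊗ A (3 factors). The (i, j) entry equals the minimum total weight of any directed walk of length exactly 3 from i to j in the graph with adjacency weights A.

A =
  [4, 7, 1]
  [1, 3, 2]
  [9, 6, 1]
A^⊗3 =
  [8, 8, 3]
  [7, 8, 3]
  [8, 8, 3]

Each entry (A^⊗3)_ij equals the minimum over all length-3 walks i = v_0 → v_1 → … → v_3 = j of Σ_t A[v_t][v_{t+1}]. For example, for (i, j) = (0, 2) we minimise over 9 possible intermediate vertex sequences; the minimum is 3, attained along the walk 0 → 2 → 2 → 2.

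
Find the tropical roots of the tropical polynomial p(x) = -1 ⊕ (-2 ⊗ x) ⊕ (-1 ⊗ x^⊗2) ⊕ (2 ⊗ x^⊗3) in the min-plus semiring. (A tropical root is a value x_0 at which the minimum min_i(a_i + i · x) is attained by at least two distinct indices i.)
Roots: {-3, -1, 1}

Each tropical root is a break point of the lower envelope of the lines y = a_i + i · x (there are 4 lines, with slopes 0, 1, ..., 3). Only the lines that attain the minimum somewhere contribute to roots; other lines are dominated. Here the surviving (envelope) indices are i = 3, i = 2, i = 1, i = 0.
Intersections between consecutive envelope lines give the roots: for adjacent envelope indices i < j the intersection is x = (a_i − a_j) / (j − i). Reading off the sorted break points: {-3, -1, 1}.
Verification: at each break x_0, at least two indices attain the minimum of min_i(a_i + i · x_0).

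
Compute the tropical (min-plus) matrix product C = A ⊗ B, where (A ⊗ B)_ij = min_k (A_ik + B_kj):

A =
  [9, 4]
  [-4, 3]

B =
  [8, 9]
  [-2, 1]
A ⊗ B =
  [2, 5]
  [1, 4]

Apply the min-plus product entry-by-entry:
  C[0][0] = min over k of (A[0][0] + B[0][0] = 9 + 8 = 17, A[0][1] + B[1][0] = 4 + -2 = 2) = 2 (attained at k = 1)
  C[0][1] = min over k of (A[0][0] + B[0][1] = 9 + 9 = 18, A[0][1] + B[1][1] = 4 + 1 = 5) = 5 (attained at k = 1)
  C[1][0] = min over k of (A[1][0] + B[0][0] = -4 + 8 = 4, A[1][1] + B[1][0] = 3 + -2 = 1) = 1 (attained at k = 1)
  C[1][1] = min over k of (A[1][0] + B[0][1] = -4 + 9 = 5, A[1][1] + B[1][1] = 3 + 1 = 4) = 4 (attained at k = 1)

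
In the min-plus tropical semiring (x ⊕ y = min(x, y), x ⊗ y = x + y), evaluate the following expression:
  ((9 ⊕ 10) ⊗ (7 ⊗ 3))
((9 ⊕ 10) ⊗ (7 ⊗ 3)) = 19

Expand innermost to outermost. Recall ⊕ takes the minimum of its arguments and ⊗ takes their sum. Working out the expression ((9 ⊕ 10) ⊗ (7 ⊗ 3)) gives 19.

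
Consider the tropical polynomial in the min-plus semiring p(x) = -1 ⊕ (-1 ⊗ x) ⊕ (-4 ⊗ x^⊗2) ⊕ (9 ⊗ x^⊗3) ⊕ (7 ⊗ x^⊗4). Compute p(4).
p(4) = -1

A tropical monomial a ⊗ x^⊗i evaluates to a + i · x. Evaluating each term at x = 4:
  Term 0 contributes -1 + 0 · 4 = -1
  Term 1 contributes -1 + 1 · 4 = 3
  Term 2 contributes -4 + 2 · 4 = 4
  Term 3 contributes 9 + 3 · 4 = 21
  Term 4 contributes 7 + 4 · 4 = 23
p(4) = ⊕ of these = min[-1, 3, 4, 21, 23] = -1.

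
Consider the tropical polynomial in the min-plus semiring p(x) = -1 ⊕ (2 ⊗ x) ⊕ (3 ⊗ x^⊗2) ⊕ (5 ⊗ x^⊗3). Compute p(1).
p(1) = -1

A tropical monomial a ⊗ x^⊗i evaluates to a + i · x. Evaluating each term at x = 1:
  Term 0 contributes -1 + 0 · 1 = -1
  Term 1 contributes 2 + 1 · 1 = 3
  Term 2 contributes 3 + 2 · 1 = 5
  Term 3 contributes 5 + 3 · 1 = 8
p(1) = ⊕ of these = min[-1, 3, 5, 8] = -1.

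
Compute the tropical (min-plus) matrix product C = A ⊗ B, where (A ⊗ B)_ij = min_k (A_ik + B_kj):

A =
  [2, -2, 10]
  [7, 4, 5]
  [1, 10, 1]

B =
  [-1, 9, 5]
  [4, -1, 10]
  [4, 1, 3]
A ⊗ B =
  [1, -3, 7]
  [6, 3, 8]
  [0, 2, 4]

Apply the min-plus product entry-by-entry:
  C[0][0] = min over k of (A[0][0] + B[0][0] = 2 + -1 = 1, A[0][1] + B[1][0] = -2 + 4 = 2, A[0][2] + B[2][0] = 10 + 4 = 14) = 1 (attained at k = 0)
  C[0][1] = min over k of (A[0][0] + B[0][1] = 2 + 9 = 11, A[0][1] + B[1][1] = -2 + -1 = -3, A[0][2] + B[2][1] = 10 + 1 = 11) = -3 (attained at k = 1)
  C[0][2] = min over k of (A[0][0] + B[0][2] = 2 + 5 = 7, A[0][1] + B[1][2] = -2 + 10 = 8, A[0][2] + B[2][2] = 10 + 3 = 13) = 7 (attained at k = 0)
  C[1][0] = min over k of (A[1][0] + B[0][0] = 7 + -1 = 6, A[1][1] + B[1][0] = 4 + 4 = 8, A[1][2] + B[2][0] = 5 + 4 = 9) = 6 (attained at k = 0)
  C[1][1] = min over k of (A[1][0] + B[0][1] = 7 + 9 = 16, A[1][1] + B[1][1] = 4 + -1 = 3, A[1][2] + B[2][1] = 5 + 1 = 6) = 3 (attained at k = 1)
  C[1][2] = min over k of (A[1][0] + B[0][2] = 7 + 5 = 12, A[1][1] + B[1][2] = 4 + 10 = 14, A[1][2] + B[2][2] = 5 + 3 = 8) = 8 (attained at k = 2)
  C[2][0] = min over k of (A[2][0] + B[0][0] = 1 + -1 = 0, A[2][1] + B[1][0] = 10 + 4 = 14, A[2][2] + B[2][0] = 1 + 4 = 5) = 0 (attained at k = 0)
  C[2][1] = min over k of (A[2][0] + B[0][1] = 1 + 9 = 10, A[2][1] + B[1][1] = 10 + -1 = 9, A[2][2] + B[2][1] = 1 + 1 = 2) = 2 (attained at k = 2)
  C[2][2] = min over k of (A[2][0] + B[0][2] = 1 + 5 = 6, A[2][1] + B[1][2] = 10 + 10 = 20, A[2][2] + B[2][2] = 1 + 3 = 4) = 4 (attained at k = 2)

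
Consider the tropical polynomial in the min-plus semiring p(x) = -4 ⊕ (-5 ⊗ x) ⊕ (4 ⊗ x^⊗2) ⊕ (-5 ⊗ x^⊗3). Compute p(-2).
p(-2) = -11

A tropical monomial a ⊗ x^⊗i evaluates to a + i · x. Evaluating each term at x = -2:
  Term 0 contributes -4 + 0 · -2 = -4
  Term 1 contributes -5 + 1 · -2 = -7
  Term 2 contributes 4 + 2 · -2 = 0
  Term 3 contributes -5 + 3 · -2 = -11
p(-2) = ⊕ of these = min[-4, -7, 0, -11] = -11.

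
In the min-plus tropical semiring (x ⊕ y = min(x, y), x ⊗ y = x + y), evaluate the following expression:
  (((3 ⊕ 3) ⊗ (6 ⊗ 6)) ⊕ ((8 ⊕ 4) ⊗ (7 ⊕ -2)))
(((3 ⊕ 3) ⊗ (6 ⊗ 6)) ⊕ ((8 ⊕ 4) ⊗ (7 ⊕ -2))) = 2

Expand innermost to outermost. Recall ⊕ takes the minimum of its arguments and ⊗ takes their sum. Working out the expression (((3 ⊕ 3) ⊗ (6 ⊗ 6)) ⊕ ((8 ⊕ 4) ⊗ (7 ⊕ -2))) gives 2.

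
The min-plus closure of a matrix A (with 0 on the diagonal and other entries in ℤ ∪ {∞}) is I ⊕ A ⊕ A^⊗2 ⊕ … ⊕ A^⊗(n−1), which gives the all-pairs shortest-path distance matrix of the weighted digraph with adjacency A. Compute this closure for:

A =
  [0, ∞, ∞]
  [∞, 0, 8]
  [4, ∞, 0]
Closure =
  [0, ∞, ∞]
  [12, 0, 8]
  [4, ∞, 0]

This is the Floyd-Warshall all-pairs shortest-path computation. For each intermediate vertex k = 0, 1, …, 2, update dist[i][j] ← min(dist[i][j], dist[i][k] + dist[k][j]). The final matrix gives, for each (i, j), the minimum total weight of any directed path from i to j (possibly empty when i = j).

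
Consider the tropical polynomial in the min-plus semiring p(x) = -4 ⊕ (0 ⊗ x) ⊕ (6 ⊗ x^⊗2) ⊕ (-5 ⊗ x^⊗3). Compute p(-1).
p(-1) = -8

A tropical monomial a ⊗ x^⊗i evaluates to a + i · x. Evaluating each term at x = -1:
  Term 0 contributes -4 + 0 · -1 = -4
  Term 1 contributes 0 + 1 · -1 = -1
  Term 2 contributes 6 + 2 · -1 = 4
  Term 3 contributes -5 + 3 · -1 = -8
p(-1) = ⊕ of these = min[-4, -1, 4, -8] = -8.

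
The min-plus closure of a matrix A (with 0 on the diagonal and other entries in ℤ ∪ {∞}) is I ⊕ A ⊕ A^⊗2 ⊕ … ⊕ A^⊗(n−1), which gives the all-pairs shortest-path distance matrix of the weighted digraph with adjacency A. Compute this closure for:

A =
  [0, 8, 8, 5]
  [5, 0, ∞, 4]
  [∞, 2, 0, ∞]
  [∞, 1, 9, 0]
Closure =
  [0, 6, 8, 5]
  [5, 0, 13, 4]
  [7, 2, 0, 6]
  [6, 1, 9, 0]

This is the Floyd-Warshall all-pairs shortest-path computation. For each intermediate vertex k = 0, 1, …, 3, update dist[i][j] ← min(dist[i][j], dist[i][k] + dist[k][j]). The final matrix gives, for each (i, j), the minimum total weight of any directed path from i to j (possibly empty when i = j).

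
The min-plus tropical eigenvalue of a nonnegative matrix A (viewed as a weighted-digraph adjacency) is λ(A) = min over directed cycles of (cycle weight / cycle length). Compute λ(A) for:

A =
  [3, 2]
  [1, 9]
λ(A) = 3/2

Enumerate directed cycles and compute their means (weight / length). Sample:
  cycle 0 → 0: weight = 3, length = 1, mean = 3/1 ≈ 3.000
  cycle 1 → 1: weight = 9, length = 1, mean = 9/1 ≈ 9.000
  cycle 0 → 1 → 0: weight = 3, length = 2, mean = 3/2 ≈ 1.500
  cycle 1 → 0 → 1: weight = 3, length = 2, mean = 3/2 ≈ 1.500
Minimum mean = 1.500, attained e.g. along the cycle 0 → 1 → 0 with weight 3 and length 2. So λ(A) = 3/2 = 3/2.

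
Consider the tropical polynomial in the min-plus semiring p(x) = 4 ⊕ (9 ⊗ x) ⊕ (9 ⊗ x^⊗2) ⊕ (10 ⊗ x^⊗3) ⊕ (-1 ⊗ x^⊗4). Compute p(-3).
p(-3) = -13

A tropical monomial a ⊗ x^⊗i evaluates to a + i · x. Evaluating each term at x = -3:
  Term 0 contributes 4 + 0 · -3 = 4
  Term 1 contributes 9 + 1 · -3 = 6
  Term 2 contributes 9 + 2 · -3 = 3
  Term 3 contributes 10 + 3 · -3 = 1
  Term 4 contributes -1 + 4 · -3 = -13
p(-3) = ⊕ of these = min[4, 6, 3, 1, -13] = -13.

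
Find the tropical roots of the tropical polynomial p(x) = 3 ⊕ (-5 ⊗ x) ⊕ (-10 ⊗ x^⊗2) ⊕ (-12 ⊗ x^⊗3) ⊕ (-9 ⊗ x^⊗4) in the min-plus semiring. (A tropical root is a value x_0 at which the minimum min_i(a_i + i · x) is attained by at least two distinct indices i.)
Roots: {-3, 2, 5, 8}

Each tropical root is a break point of the lower envelope of the lines y = a_i + i · x (there are 5 lines, with slopes 0, 1, ..., 4). Only the lines that attain the minimum somewhere contribute to roots; other lines are dominated. Here the surviving (envelope) indices are i = 4, i = 3, i = 2, i = 1, i = 0.
Intersections between consecutive envelope lines give the roots: for adjacent envelope indices i < j the intersection is x = (a_i − a_j) / (j − i). Reading off the sorted break points: {-3, 2, 5, 8}.
Verification: at each break x_0, at least two indices attain the minimum of min_i(a_i + i · x_0).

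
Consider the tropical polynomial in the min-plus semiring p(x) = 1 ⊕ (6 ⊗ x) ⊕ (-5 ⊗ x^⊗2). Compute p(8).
p(8) = 1

A tropical monomial a ⊗ x^⊗i evaluates to a + i · x. Evaluating each term at x = 8:
  Term 0 contributes 1 + 0 · 8 = 1
  Term 1 contributes 6 + 1 · 8 = 14
  Term 2 contributes -5 + 2 · 8 = 11
p(8) = ⊕ of these = min[1, 14, 11] = 1.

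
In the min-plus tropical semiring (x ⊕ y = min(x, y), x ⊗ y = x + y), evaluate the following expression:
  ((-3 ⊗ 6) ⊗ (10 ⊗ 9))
((-3 ⊗ 6) ⊗ (10 ⊗ 9)) = 22

Expand innermost to outermost. Recall ⊕ takes the minimum of its arguments and ⊗ takes their sum. Working out the expression ((-3 ⊗ 6) ⊗ (10 ⊗ 9)) gives 22.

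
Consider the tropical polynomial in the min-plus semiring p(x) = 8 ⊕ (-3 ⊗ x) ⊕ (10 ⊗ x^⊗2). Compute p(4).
p(4) = 1

A tropical monomial a ⊗ x^⊗i evaluates to a + i · x. Evaluating each term at x = 4:
  Term 0 contributes 8 + 0 · 4 = 8
  Term 1 contributes -3 + 1 · 4 = 1
  Term 2 contributes 10 + 2 · 4 = 18
p(4) = ⊕ of these = min[8, 1, 18] = 1.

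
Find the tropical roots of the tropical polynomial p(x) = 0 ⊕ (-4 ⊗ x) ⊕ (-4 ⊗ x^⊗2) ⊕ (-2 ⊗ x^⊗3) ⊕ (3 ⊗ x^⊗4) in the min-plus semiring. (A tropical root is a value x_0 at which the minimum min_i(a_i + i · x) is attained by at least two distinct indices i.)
Roots: {-5, -2, 0, 4}

Each tropical root is a break point of the lower envelope of the lines y = a_i + i · x (there are 5 lines, with slopes 0, 1, ..., 4). Only the lines that attain the minimum somewhere contribute to roots; other lines are dominated. Here the surviving (envelope) indices are i = 4, i = 3, i = 2, i = 1, i = 0.
Intersections between consecutive envelope lines give the roots: for adjacent envelope indices i < j the intersection is x = (a_i − a_j) / (j − i). Reading off the sorted break points: {-5, -2, 0, 4}.
Verification: at each break x_0, at least two indices attain the minimum of min_i(a_i + i · x_0).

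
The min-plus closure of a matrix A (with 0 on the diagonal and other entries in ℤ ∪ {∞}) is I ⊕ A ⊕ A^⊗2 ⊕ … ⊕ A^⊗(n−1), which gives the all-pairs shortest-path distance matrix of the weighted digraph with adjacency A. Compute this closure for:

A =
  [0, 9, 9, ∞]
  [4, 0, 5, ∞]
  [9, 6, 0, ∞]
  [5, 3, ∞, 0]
Closure =
  [0, 9, 9, ∞]
  [4, 0, 5, ∞]
  [9, 6, 0, ∞]
  [5, 3, 8, 0]

This is the Floyd-Warshall all-pairs shortest-path computation. For each intermediate vertex k = 0, 1, …, 3, update dist[i][j] ← min(dist[i][j], dist[i][k] + dist[k][j]). The final matrix gives, for each (i, j), the minimum total weight of any directed path from i to j (possibly empty when i = j).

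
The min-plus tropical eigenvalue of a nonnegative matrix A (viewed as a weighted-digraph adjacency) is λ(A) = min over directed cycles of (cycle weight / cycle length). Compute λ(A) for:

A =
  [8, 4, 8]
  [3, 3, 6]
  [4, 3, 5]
λ(A) = 3

Enumerate directed cycles and compute their means (weight / length). Sample:
  cycle 0 → 0: weight = 8, length = 1, mean = 8/1 ≈ 8.000
  cycle 1 → 1: weight = 3, length = 1, mean = 3/1 ≈ 3.000
  cycle 2 → 2: weight = 5, length = 1, mean = 5/1 ≈ 5.000
  cycle 0 → 1 → 0: weight = 7, length = 2, mean = 7/2 ≈ 3.500
  cycle 0 → 2 → 0: weight = 12, length = 2, mean = 12/2 ≈ 6.000
  cycle 1 → 0 → 1: weight = 7, length = 2, mean = 7/2 ≈ 3.500
Minimum mean = 3.000, attained e.g. along the cycle 1 → 1 with weight 3 and length 1. So λ(A) = 3/1 = 3.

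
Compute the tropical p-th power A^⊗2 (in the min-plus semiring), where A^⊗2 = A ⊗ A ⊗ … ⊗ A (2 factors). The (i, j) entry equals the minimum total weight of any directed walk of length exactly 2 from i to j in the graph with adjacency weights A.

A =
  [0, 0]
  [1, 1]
A^⊗2 =
  [0, 0]
  [1, 1]

Each entry (A^⊗2)_ij equals the minimum over all length-2 walks i = v_0 → v_1 → … → v_2 = j of Σ_t A[v_t][v_{t+1}]. For example, for (i, j) = (0, 1) we minimise over 2 possible intermediate vertex sequences; the minimum is 0, attained along the walk 0 → 0 → 1.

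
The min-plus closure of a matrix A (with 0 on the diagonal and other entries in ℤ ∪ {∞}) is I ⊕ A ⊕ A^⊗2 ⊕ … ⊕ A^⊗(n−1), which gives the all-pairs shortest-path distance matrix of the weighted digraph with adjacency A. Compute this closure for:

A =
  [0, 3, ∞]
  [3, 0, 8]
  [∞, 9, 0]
Closure =
  [0, 3, 11]
  [3, 0, 8]
  [12, 9, 0]

This is the Floyd-Warshall all-pairs shortest-path computation. For each intermediate vertex k = 0, 1, …, 2, update dist[i][j] ← min(dist[i][j], dist[i][k] + dist[k][j]). The final matrix gives, for each (i, j), the minimum total weight of any directed path from i to j (possibly empty when i = j).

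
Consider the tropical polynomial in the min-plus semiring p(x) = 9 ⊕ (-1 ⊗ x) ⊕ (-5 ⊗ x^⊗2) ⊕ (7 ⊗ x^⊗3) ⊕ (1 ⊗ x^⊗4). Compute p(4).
p(4) = 3

A tropical monomial a ⊗ x^⊗i evaluates to a + i · x. Evaluating each term at x = 4:
  Term 0 contributes 9 + 0 · 4 = 9
  Term 1 contributes -1 + 1 · 4 = 3
  Term 2 contributes -5 + 2 · 4 = 3
  Term 3 contributes 7 + 3 · 4 = 19
  Term 4 contributes 1 + 4 · 4 = 17
p(4) = ⊕ of these = min[9, 3, 3, 19, 17] = 3.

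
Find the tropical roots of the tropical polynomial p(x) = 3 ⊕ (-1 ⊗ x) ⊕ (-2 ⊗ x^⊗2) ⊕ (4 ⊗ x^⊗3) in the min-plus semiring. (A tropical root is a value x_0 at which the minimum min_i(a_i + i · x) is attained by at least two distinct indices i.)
Roots: {-6, 1, 4}

Each tropical root is a break point of the lower envelope of the lines y = a_i + i · x (there are 4 lines, with slopes 0, 1, ..., 3). Only the lines that attain the minimum somewhere contribute to roots; other lines are dominated. Here the surviving (envelope) indices are i = 3, i = 2, i = 1, i = 0.
Intersections between consecutive envelope lines give the roots: for adjacent envelope indices i < j the intersection is x = (a_i − a_j) / (j − i). Reading off the sorted break points: {-6, 1, 4}.
Verification: at each break x_0, at least two indices attain the minimum of min_i(a_i + i · x_0).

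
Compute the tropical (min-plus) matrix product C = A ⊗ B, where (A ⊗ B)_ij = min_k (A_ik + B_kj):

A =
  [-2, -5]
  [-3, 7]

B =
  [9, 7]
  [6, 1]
A ⊗ B =
  [1, -4]
  [6, 4]

Apply the min-plus product entry-by-entry:
  C[0][0] = min over k of (A[0][0] + B[0][0] = -2 + 9 = 7, A[0][1] + B[1][0] = -5 + 6 = 1) = 1 (attained at k = 1)
  C[0][1] = min over k of (A[0][0] + B[0][1] = -2 + 7 = 5, A[0][1] + B[1][1] = -5 + 1 = -4) = -4 (attained at k = 1)
  C[1][0] = min over k of (A[1][0] + B[0][0] = -3 + 9 = 6, A[1][1] + B[1][0] = 7 + 6 = 13) = 6 (attained at k = 0)
  C[1][1] = min over k of (A[1][0] + B[0][1] = -3 + 7 = 4, A[1][1] + B[1][1] = 7 + 1 = 8) = 4 (attained at k = 0)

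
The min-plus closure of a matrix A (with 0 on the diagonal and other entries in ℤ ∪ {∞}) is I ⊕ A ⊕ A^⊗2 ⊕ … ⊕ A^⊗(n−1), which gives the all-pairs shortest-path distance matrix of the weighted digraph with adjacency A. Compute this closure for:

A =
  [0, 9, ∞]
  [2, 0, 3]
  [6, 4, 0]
Closure =
  [0, 9, 12]
  [2, 0, 3]
  [6, 4, 0]

This is the Floyd-Warshall all-pairs shortest-path computation. For each intermediate vertex k = 0, 1, …, 2, update dist[i][j] ← min(dist[i][j], dist[i][k] + dist[k][j]). The final matrix gives, for each (i, j), the minimum total weight of any directed path from i to j (possibly empty when i = j).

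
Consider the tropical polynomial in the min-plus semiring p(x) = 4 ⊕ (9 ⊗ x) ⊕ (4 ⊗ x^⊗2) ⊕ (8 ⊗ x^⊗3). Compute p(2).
p(2) = 4

A tropical monomial a ⊗ x^⊗i evaluates to a + i · x. Evaluating each term at x = 2:
  Term 0 contributes 4 + 0 · 2 = 4
  Term 1 contributes 9 + 1 · 2 = 11
  Term 2 contributes 4 + 2 · 2 = 8
  Term 3 contributes 8 + 3 · 2 = 14
p(2) = ⊕ of these = min[4, 11, 8, 14] = 4.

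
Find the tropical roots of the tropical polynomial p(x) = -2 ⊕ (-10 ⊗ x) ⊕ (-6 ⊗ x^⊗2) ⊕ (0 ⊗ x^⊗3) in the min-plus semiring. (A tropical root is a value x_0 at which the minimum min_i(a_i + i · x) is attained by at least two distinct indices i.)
Roots: {-6, -4, 8}

Each tropical root is a break point of the lower envelope of the lines y = a_i + i · x (there are 4 lines, with slopes 0, 1, ..., 3). Only the lines that attain the minimum somewhere contribute to roots; other lines are dominated. Here the surviving (envelope) indices are i = 3, i = 2, i = 1, i = 0.
Intersections between consecutive envelope lines give the roots: for adjacent envelope indices i < j the intersection is x = (a_i − a_j) / (j − i). Reading off the sorted break points: {-6, -4, 8}.
Verification: at each break x_0, at least two indices attain the minimum of min_i(a_i + i · x_0).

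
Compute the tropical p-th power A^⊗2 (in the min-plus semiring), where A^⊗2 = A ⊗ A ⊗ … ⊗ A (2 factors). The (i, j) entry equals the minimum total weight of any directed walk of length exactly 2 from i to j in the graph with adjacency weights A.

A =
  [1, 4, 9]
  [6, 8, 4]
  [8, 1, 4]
A^⊗2 =
  [2, 5, 8]
  [7, 5, 8]
  [7, 5, 5]

Each entry (A^⊗2)_ij equals the minimum over all length-2 walks i = v_0 → v_1 → … → v_2 = j of Σ_t A[v_t][v_{t+1}]. For example, for (i, j) = (0, 2) we minimise over 3 possible intermediate vertex sequences; the minimum is 8, attained along the walk 0 → 1 → 2.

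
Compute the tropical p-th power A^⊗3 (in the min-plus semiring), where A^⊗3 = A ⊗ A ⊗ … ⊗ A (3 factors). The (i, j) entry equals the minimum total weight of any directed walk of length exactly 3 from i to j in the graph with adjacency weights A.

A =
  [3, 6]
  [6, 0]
A^⊗3 =
  [9, 6]
  [6, 0]

Each entry (A^⊗3)_ij equals the minimum over all length-3 walks i = v_0 → v_1 → … → v_3 = j of Σ_t A[v_t][v_{t+1}]. For example, for (i, j) = (0, 1) we minimise over 4 possible intermediate vertex sequences; the minimum is 6, attained along the walk 0 → 1 → 1 → 1.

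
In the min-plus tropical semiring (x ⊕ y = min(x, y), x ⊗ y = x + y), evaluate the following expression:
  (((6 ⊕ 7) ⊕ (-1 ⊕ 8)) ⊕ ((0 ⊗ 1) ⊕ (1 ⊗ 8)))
(((6 ⊕ 7) ⊕ (-1 ⊕ 8)) ⊕ ((0 ⊗ 1) ⊕ (1 ⊗ 8))) = -1

Expand innermost to outermost. Recall ⊕ takes the minimum of its arguments and ⊗ takes their sum. Working out the expression (((6 ⊕ 7) ⊕ (-1 ⊕ 8)) ⊕ ((0 ⊗ 1) ⊕ (1 ⊗ 8))) gives -1.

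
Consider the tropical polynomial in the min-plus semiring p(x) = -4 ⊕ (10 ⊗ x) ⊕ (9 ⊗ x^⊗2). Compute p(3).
p(3) = -4

A tropical monomial a ⊗ x^⊗i evaluates to a + i · x. Evaluating each term at x = 3:
  Term 0 contributes -4 + 0 · 3 = -4
  Term 1 contributes 10 + 1 · 3 = 13
  Term 2 contributes 9 + 2 · 3 = 15
p(3) = ⊕ of these = min[-4, 13, 15] = -4.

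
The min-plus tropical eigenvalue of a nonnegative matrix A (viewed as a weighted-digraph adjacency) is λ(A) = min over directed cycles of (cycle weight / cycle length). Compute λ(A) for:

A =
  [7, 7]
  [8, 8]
λ(A) = 7

Enumerate directed cycles and compute their means (weight / length). Sample:
  cycle 0 → 0: weight = 7, length = 1, mean = 7/1 ≈ 7.000
  cycle 1 → 1: weight = 8, length = 1, mean = 8/1 ≈ 8.000
  cycle 0 → 1 → 0: weight = 15, length = 2, mean = 15/2 ≈ 7.500
  cycle 1 → 0 → 1: weight = 15, length = 2, mean = 15/2 ≈ 7.500
Minimum mean = 7.000, attained e.g. along the cycle 0 → 0 with weight 7 and length 1. So λ(A) = 7/1 = 7.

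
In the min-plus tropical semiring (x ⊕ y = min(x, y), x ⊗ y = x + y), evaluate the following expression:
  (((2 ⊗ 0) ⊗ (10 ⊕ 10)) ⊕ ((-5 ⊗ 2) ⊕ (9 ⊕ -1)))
(((2 ⊗ 0) ⊗ (10 ⊕ 10)) ⊕ ((-5 ⊗ 2) ⊕ (9 ⊕ -1))) = -3

Expand innermost to outermost. Recall ⊕ takes the minimum of its arguments and ⊗ takes their sum. Working out the expression (((2 ⊗ 0) ⊗ (10 ⊕ 10)) ⊕ ((-5 ⊗ 2) ⊕ (9 ⊕ -1))) gives -3.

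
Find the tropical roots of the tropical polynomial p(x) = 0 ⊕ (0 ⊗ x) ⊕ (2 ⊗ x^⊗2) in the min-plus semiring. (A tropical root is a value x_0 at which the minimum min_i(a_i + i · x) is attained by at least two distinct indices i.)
Roots: {-2, 0}

Each tropical root is a break point of the lower envelope of the lines y = a_i + i · x (there are 3 lines, with slopes 0, 1, ..., 2). Only the lines that attain the minimum somewhere contribute to roots; other lines are dominated. Here the surviving (envelope) indices are i = 2, i = 1, i = 0.
Intersections between consecutive envelope lines give the roots: for adjacent envelope indices i < j the intersection is x = (a_i − a_j) / (j − i). Reading off the sorted break points: {-2, 0}.
Verification: at each break x_0, at least two indices attain the minimum of min_i(a_i + i · x_0).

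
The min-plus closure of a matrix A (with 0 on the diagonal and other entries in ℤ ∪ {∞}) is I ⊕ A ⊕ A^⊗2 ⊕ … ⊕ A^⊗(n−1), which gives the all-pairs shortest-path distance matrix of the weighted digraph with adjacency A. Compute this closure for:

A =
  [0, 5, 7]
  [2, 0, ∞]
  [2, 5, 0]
Closure =
  [0, 5, 7]
  [2, 0, 9]
  [2, 5, 0]

This is the Floyd-Warshall all-pairs shortest-path computation. For each intermediate vertex k = 0, 1, …, 2, update dist[i][j] ← min(dist[i][j], dist[i][k] + dist[k][j]). The final matrix gives, for each (i, j), the minimum total weight of any directed path from i to j (possibly empty when i = j).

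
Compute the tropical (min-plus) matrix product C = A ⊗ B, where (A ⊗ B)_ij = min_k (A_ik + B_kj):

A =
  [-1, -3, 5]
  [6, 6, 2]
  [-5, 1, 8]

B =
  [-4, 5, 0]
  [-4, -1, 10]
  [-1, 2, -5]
A ⊗ B =
  [-7, -4, -1]
  [1, 4, -3]
  [-9, 0, -5]

Apply the min-plus product entry-by-entry:
  C[0][0] = min over k of (A[0][0] + B[0][0] = -1 + -4 = -5, A[0][1] + B[1][0] = -3 + -4 = -7, A[0][2] + B[2][0] = 5 + -1 = 4) = -7 (attained at k = 1)
  C[0][1] = min over k of (A[0][0] + B[0][1] = -1 + 5 = 4, A[0][1] + B[1][1] = -3 + -1 = -4, A[0][2] + B[2][1] = 5 + 2 = 7) = -4 (attained at k = 1)
  C[0][2] = min over k of (A[0][0] + B[0][2] = -1 + 0 = -1, A[0][1] + B[1][2] = -3 + 10 = 7, A[0][2] + B[2][2] = 5 + -5 = 0) = -1 (attained at k = 0)
  C[1][0] = min over k of (A[1][0] + B[0][0] = 6 + -4 = 2, A[1][1] + B[1][0] = 6 + -4 = 2, A[1][2] + B[2][0] = 2 + -1 = 1) = 1 (attained at k = 2)
  C[1][1] = min over k of (A[1][0] + B[0][1] = 6 + 5 = 11, A[1][1] + B[1][1] = 6 + -1 = 5, A[1][2] + B[2][1] = 2 + 2 = 4) = 4 (attained at k = 2)
  C[1][2] = min over k of (A[1][0] + B[0][2] = 6 + 0 = 6, A[1][1] + B[1][2] = 6 + 10 = 16, A[1][2] + B[2][2] = 2 + -5 = -3) = -3 (attained at k = 2)
  C[2][0] = min over k of (A[2][0] + B[0][0] = -5 + -4 = -9, A[2][1] + B[1][0] = 1 + -4 = -3, A[2][2] + B[2][0] = 8 + -1 = 7) = -9 (attained at k = 0)
  C[2][1] = min over k of (A[2][0] + B[0][1] = -5 + 5 = 0, A[2][1] + B[1][1] = 1 + -1 = 0, A[2][2] + B[2][1] = 8 + 2 = 10) = 0 (attained at k = 0)
  C[2][2] = min over k of (A[2][0] + B[0][2] = -5 + 0 = -5, A[2][1] + B[1][2] = 1 + 10 = 11, A[2][2] + B[2][2] = 8 + -5 = 3) = -5 (attained at k = 0)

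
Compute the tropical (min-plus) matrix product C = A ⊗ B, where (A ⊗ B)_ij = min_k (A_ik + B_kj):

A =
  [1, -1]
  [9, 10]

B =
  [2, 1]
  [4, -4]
A ⊗ B =
  [3, -5]
  [11, 6]

Apply the min-plus product entry-by-entry:
  C[0][0] = min over k of (A[0][0] + B[0][0] = 1 + 2 = 3, A[0][1] + B[1][0] = -1 + 4 = 3) = 3 (attained at k = 0)
  C[0][1] = min over k of (A[0][0] + B[0][1] = 1 + 1 = 2, A[0][1] + B[1][1] = -1 + -4 = -5) = -5 (attained at k = 1)
  C[1][0] = min over k of (A[1][0] + B[0][0] = 9 + 2 = 11, A[1][1] + B[1][0] = 10 + 4 = 14) = 11 (attained at k = 0)
  C[1][1] = min over k of (A[1][0] + B[0][1] = 9 + 1 = 10, A[1][1] + B[1][1] = 10 + -4 = 6) = 6 (attained at k = 1)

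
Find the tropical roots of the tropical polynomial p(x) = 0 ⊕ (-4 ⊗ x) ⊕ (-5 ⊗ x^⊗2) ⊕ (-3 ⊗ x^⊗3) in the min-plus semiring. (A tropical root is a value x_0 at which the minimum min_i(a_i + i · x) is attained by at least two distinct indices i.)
Roots: {-2, 1, 4}

Each tropical root is a break point of the lower envelope of the lines y = a_i + i · x (there are 4 lines, with slopes 0, 1, ..., 3). Only the lines that attain the minimum somewhere contribute to roots; other lines are dominated. Here the surviving (envelope) indices are i = 3, i = 2, i = 1, i = 0.
Intersections between consecutive envelope lines give the roots: for adjacent envelope indices i < j the intersection is x = (a_i − a_j) / (j − i). Reading off the sorted break points: {-2, 1, 4}.
Verification: at each break x_0, at least two indices attain the minimum of min_i(a_i + i · x_0).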